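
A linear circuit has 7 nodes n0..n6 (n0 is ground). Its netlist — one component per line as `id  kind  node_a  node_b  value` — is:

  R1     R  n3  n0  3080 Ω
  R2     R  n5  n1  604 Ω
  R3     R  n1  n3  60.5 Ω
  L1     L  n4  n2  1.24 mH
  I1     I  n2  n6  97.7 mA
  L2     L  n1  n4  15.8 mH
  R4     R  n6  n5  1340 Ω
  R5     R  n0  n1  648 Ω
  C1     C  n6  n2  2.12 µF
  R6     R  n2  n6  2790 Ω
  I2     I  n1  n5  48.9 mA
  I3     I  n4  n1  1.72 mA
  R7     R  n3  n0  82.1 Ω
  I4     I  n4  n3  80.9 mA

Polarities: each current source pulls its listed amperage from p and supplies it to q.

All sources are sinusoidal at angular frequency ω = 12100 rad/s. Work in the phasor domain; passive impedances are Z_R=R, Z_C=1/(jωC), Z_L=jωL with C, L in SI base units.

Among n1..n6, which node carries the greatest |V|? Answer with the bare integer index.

MNA unknowns: 6 node voltages V₁..V_6
R1: Y=0.0003247+0.000j on G[3,0]
R2: Y=0.001656+0.000j on G[5,1]
R3: Y=0.01653+0.000j on G[1,3]
L1: Y=0.000-0.06665j on G[4,2]
I1: z[2]−=0.0977, z[6]+=0.0977
L2: Y=0.000-0.005231j on G[1,4]
R4: Y=0.0007463+0.000j on G[6,5]
R5: Y=0.001543+0.000j on G[0,1]
C1: Y=0.000+0.02565j on G[6,2]
R6: Y=0.0003584+0.000j on G[2,6]
I2: z[1]−=0.0489, z[5]+=0.0489
I3: z[4]−=0.00172, z[1]+=0.00172
R7: Y=0.01218+0.000j on G[3,0]
I4: z[4]−=0.0809, z[3]+=0.0809
solve → V1=-4.022+0.000j, V2=-5.819-12.51j, V3=0.4964+0.000j, V4=-5.688-12.75j, V5=15.90-5.263j, V6=-5.417-16.94j

6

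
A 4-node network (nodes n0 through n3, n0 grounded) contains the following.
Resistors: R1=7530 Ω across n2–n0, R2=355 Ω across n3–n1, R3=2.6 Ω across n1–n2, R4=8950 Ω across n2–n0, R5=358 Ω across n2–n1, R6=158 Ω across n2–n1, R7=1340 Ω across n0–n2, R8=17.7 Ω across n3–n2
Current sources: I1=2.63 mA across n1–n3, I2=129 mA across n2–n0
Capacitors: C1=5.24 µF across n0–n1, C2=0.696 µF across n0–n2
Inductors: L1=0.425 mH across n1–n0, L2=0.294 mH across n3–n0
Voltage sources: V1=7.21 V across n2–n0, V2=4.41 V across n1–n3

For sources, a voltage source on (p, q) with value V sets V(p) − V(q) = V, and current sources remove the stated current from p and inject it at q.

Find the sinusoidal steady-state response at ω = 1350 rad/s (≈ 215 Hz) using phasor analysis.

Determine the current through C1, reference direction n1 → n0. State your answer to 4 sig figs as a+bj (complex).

Apply KCL at each of the 3 non-ground nodes and solve the resulting linear system.
Node n1: branches {I1, C1, R2, R3, L1, R5, R6, V2} → V_1 = 2.668+0.5391j
Node n2: branches {R1, R3, R4, R5, R6, R7, R8, I2, C2, V1} → V_2 = 7.210+0.000j
Node n3: branches {I1, R2, R8, L2, V2} → V_3 = -1.742+0.5391j
Source currents: i(V1)=-2.430+0.2359j, i(V2)=0.8375+4.419j

-0.003814+0.01887j A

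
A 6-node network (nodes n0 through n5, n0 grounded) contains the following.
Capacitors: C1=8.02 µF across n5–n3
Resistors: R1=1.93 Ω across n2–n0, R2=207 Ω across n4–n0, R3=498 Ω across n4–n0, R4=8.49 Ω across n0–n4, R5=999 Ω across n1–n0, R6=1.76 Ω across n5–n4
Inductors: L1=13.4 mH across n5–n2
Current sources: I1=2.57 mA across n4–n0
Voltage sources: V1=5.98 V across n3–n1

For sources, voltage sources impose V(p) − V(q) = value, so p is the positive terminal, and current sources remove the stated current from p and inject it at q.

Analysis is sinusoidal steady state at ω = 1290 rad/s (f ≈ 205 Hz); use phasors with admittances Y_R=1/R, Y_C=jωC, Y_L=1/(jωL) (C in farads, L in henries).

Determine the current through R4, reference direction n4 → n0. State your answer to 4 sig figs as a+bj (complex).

MNA unknowns: 5 node voltages V₁..V_5 plus 1 source current (V1)
C1: Y=0.000+0.01035j on G[5,3]
R1: Y=0.5181+0.000j on G[2,0]
R2: Y=0.004831+0.000j on G[4,0]
R3: Y=0.002008+0.000j on G[4,0]
L1: Y=0.000-0.05785j on G[5,2]
R4: Y=0.1178+0.000j on G[0,4]
I1: z[4]−=0.00257, z[0]+=0.00257
R5: Y=0.001001+0.000j on G[1,0]
R6: Y=0.5682+0.000j on G[5,4]
V1: row V3−V1=5.98, i_V1 at 3,1
solve → V1=-5.901-0.5526j, V2=0.002342-0.002564j, V3=0.07877-0.5526j, V4=0.01704+0.01510j, V5=0.02530+0.01841j
aux → i_V1=-0.005907-0.0005531j

0.002007+0.001778j A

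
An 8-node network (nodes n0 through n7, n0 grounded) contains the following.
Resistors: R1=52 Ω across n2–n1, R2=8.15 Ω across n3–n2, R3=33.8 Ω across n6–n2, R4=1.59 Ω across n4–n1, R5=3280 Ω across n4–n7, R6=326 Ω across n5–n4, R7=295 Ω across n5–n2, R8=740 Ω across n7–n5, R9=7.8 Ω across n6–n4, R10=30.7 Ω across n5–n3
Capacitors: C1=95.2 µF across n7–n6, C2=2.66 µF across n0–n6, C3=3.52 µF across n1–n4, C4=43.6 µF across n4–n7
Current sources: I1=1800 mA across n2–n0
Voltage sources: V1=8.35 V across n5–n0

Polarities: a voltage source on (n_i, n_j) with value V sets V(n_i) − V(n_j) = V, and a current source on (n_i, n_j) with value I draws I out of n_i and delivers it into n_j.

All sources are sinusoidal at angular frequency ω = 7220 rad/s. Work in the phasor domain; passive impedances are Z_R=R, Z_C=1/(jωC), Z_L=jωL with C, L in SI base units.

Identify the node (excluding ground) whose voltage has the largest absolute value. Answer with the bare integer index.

2

Apply KCL at each of the 7 non-ground nodes and solve the resulting linear system.
Node n1: branches {R1, R4, C3} → V_1 = -24.93+19.88j
Node n2: branches {R1, R2, R3, R7, I1} → V_2 = -35.13+12.59j
Node n3: branches {R2, R10} → V_3 = -26.00+9.947j
Node n4: branches {R4, R5, R6, R9, C3, C4} → V_4 = -24.61+20.09j
Node n5: branches {R6, R7, R8, R10, V1} → V_5 = 8.350+0.000j
Node n6: branches {R3, C1, C2, R9} → V_6 = -23.72+20.24j
Node n7: branches {R5, C1, R8, C4} → V_7 = -24.03+20.15j
Source currents: i(V1)=-1.411+0.4555j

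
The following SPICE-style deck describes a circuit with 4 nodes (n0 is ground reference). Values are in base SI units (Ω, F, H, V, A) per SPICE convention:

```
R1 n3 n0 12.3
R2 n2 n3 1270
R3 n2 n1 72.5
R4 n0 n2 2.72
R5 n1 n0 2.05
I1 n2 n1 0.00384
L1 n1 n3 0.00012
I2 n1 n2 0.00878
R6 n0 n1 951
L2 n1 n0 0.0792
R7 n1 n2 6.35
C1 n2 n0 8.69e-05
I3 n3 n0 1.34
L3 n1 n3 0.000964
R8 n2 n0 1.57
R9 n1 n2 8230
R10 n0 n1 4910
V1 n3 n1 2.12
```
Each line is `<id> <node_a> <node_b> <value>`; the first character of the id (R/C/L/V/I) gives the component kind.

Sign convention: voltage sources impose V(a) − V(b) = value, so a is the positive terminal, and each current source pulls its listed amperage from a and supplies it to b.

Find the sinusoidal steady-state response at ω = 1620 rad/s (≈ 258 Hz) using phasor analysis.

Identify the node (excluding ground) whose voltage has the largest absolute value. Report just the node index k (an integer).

1

Element admittances at ω=1620 rad/s:
  Y(R1) = 0.08130+0.000j S between n3,n0
  Y(R2) = 0.0007874+0.000j S between n2,n3
  Y(R3) = 0.01379+0.000j S between n2,n1
  Y(R4) = 0.3676+0.000j S between n0,n2
  Y(R5) = 0.4878+0.000j S between n1,n0
  I1: injects 0.00384 A into n1 (from n2)
  Y(L1) = 0.000-5.144j S between n1,n3
  I2: injects 0.00878 A into n2 (from n1)
  Y(R6) = 0.001052+0.000j S between n0,n1
  Y(L2) = 0.000-0.007794j S between n1,n0
  Y(R7) = 0.1575+0.000j S between n1,n2
  Y(C1) = 0.000+0.1408j S between n2,n0
  I3: injects 1.34 A into n0 (from n3)
  Y(L3) = 0.000-0.6403j S between n1,n3
  Y(R8) = 0.6369+0.000j S between n2,n0
  Y(R9) = 0.0001215+0.000j S between n1,n2
  Y(R10) = 0.0002037+0.000j S between n0,n1
  V1: constraint V(n3)−V(n1) = 2.12
Assemble and solve the 4×4 MNA system:
  V(n1)=-2.115-0.01437j  V(n2)=-0.2998+0.03376j  V(n3)=0.005004-0.01437j
  i(V1)=-1.341+12.26j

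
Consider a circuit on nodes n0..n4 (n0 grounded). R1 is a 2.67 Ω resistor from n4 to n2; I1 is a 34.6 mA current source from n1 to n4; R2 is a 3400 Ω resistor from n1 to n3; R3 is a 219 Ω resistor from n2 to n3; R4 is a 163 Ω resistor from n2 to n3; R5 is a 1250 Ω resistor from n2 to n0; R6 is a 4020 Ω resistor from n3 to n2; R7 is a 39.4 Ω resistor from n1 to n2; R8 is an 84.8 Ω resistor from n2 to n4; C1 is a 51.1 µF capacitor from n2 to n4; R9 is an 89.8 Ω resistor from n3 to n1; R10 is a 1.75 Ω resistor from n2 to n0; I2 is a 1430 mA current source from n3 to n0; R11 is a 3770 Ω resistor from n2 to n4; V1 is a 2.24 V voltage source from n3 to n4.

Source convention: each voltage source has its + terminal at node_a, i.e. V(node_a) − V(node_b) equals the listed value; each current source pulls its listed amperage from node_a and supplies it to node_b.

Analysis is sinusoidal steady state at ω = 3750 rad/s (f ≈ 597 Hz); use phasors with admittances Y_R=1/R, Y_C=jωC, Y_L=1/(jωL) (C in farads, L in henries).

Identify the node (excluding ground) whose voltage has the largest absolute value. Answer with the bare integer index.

4

Element admittances at ω=3750 rad/s:
  Y(R1) = 0.3745+0.000j S between n4,n2
  I1: injects 0.0346 A into n4 (from n1)
  Y(R2) = 0.0002941+0.000j S between n1,n3
  Y(R3) = 0.004566+0.000j S between n2,n3
  Y(R4) = 0.006135+0.000j S between n2,n3
  Y(R5) = 0.0008000+0.000j S between n2,n0
  Y(R6) = 0.0002488+0.000j S between n3,n2
  Y(R7) = 0.02538+0.000j S between n1,n2
  Y(R8) = 0.01179+0.000j S between n2,n4
  Y(C1) = 0.000+0.1916j S between n2,n4
  Y(R9) = 0.01114+0.000j S between n3,n1
  Y(R10) = 0.5714+0.000j S between n2,n0
  I2: injects 1.43 A into n0 (from n3)
  Y(R11) = 0.0002653+0.000j S between n2,n4
  V1: constraint V(n3)−V(n4) = 2.24
Assemble and solve the 5×5 MNA system:
  V(n1)=-3.650+0.4286j  V(n2)=-2.499+0.000j  V(n3)=-3.179+1.380j  V(n4)=-5.419+1.380j
  i(V1)=-1.428-0.02599j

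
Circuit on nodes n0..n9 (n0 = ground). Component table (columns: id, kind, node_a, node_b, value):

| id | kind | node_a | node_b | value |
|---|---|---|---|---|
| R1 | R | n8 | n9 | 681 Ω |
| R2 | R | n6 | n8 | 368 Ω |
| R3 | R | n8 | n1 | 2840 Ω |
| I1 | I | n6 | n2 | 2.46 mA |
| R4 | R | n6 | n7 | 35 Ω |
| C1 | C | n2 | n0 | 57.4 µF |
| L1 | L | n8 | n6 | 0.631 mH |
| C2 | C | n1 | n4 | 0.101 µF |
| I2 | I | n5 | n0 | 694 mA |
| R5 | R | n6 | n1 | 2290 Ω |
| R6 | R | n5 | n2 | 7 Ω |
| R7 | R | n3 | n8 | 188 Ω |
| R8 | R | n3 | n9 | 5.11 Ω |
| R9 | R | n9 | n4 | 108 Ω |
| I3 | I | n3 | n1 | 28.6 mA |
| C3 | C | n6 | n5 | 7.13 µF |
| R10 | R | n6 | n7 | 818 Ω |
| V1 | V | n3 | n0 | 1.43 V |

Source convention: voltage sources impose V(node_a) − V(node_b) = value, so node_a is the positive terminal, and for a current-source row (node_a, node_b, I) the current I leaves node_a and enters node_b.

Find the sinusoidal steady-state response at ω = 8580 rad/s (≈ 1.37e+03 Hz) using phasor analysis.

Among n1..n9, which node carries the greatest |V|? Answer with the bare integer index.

MNA unknowns: 9 node voltages V₁..V_9 plus 1 source current (V1)
R1: Y=0.001468+0.000j on G[8,9]
R2: Y=0.002717+0.000j on G[6,8]
R3: Y=0.0003521+0.000j on G[8,1]
I1: z[6]−=0.00246, z[2]+=0.00246
R4: Y=0.02857+0.000j on G[6,7]
C1: Y=0.000+0.4925j on G[2,0]
L1: Y=0.000-0.1847j on G[8,6]
C2: Y=0.000+0.0008666j on G[1,4]
I2: z[5]−=0.694, z[0]+=0.694
R5: Y=0.0004367+0.000j on G[6,1]
R6: Y=0.1429+0.000j on G[5,2]
R7: Y=0.005319+0.000j on G[3,8]
R8: Y=0.1957+0.000j on G[3,9]
R9: Y=0.009259+0.000j on G[9,4]
I3: z[3]−=0.0286, z[1]+=0.0286
C3: Y=0.000+0.06118j on G[6,5]
R10: Y=0.001222+0.000j on G[6,7]
V1: row V3−V0=1.43, i_V1 at 3,0
solve → V1=15.42-13.43j, V2=-0.02963+1.292j, V3=1.430+0.000j, V4=2.822+1.239j, V5=-4.503+1.190j, V6=-4.741+0.2913j, V7=-4.741+0.2913j, V8=-4.691+0.5540j, V9=1.449+0.05950j
aux → i_V1=-0.05746+0.01459j

1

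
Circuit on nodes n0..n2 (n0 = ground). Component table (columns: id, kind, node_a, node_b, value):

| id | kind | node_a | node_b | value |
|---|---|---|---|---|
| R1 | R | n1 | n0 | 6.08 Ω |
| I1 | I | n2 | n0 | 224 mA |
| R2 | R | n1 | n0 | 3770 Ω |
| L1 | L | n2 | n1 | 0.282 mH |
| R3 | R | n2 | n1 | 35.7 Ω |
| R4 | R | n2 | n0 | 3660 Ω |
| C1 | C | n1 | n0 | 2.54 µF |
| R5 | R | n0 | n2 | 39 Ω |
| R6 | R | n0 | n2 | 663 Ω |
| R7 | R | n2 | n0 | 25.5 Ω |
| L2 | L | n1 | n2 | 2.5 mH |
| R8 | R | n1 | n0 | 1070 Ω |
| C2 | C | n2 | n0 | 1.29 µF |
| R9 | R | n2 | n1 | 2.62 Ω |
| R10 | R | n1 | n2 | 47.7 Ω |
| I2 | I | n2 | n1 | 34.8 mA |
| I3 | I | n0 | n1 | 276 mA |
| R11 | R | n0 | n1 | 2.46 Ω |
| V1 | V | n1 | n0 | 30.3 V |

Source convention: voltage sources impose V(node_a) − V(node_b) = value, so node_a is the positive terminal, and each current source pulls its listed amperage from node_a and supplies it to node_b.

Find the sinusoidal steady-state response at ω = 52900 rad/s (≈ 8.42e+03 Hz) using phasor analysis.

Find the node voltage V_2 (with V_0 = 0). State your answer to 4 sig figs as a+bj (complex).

Apply KCL at each of the 2 non-ground nodes and solve the resulting linear system.
Node n1: branches {R1, R2, L1, R3, C1, L2, R8, R9, R10, I2, I3, R11, V1} → V_1 = 30.30+0.000j
Node n2: branches {I1, L1, R3, R4, R5, R6, R7, L2, C2, R9, R10, I2} → V_2 = 25.77-4.216j
Source currents: i(V1)=-19.29-5.549j

25.77-4.216j V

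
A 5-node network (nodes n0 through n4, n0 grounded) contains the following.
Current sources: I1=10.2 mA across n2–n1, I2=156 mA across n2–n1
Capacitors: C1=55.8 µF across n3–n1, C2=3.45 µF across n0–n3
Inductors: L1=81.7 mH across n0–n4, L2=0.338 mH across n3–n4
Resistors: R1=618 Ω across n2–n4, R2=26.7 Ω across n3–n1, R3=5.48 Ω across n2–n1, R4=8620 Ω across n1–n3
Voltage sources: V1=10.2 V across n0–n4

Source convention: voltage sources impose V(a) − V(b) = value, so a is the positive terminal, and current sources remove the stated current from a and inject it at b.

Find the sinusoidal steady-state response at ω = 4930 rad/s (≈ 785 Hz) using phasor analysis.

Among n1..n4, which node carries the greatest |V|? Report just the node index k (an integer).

MNA unknowns: 4 node voltages V₁..V_4 plus 1 source current (V1)
I1: z[2]−=0.0102, z[1]+=0.0102
I2: z[2]−=0.156, z[1]+=0.156
C1: Y=0.000+0.2751j on G[3,1]
C2: Y=0.000+0.01701j on G[0,3]
L1: Y=0.000-0.002483j on G[0,4]
L2: Y=0.000-0.6001j on G[3,4]
R1: Y=0.001618+0.000j on G[2,4]
R2: Y=0.03745+0.000j on G[3,1]
R3: Y=0.1825+0.000j on G[2,1]
R4: Y=0.0001160+0.000j on G[1,3]
V1: row V0−V4=10.2, i_V1 at 0,4
solve → V1=-10.50-0.003587j, V2=-11.40-0.003555j, V3=-10.50+0.003321j, V4=-10.20+0.000j
aux → i_V1=-5.648e-05-0.1532j

2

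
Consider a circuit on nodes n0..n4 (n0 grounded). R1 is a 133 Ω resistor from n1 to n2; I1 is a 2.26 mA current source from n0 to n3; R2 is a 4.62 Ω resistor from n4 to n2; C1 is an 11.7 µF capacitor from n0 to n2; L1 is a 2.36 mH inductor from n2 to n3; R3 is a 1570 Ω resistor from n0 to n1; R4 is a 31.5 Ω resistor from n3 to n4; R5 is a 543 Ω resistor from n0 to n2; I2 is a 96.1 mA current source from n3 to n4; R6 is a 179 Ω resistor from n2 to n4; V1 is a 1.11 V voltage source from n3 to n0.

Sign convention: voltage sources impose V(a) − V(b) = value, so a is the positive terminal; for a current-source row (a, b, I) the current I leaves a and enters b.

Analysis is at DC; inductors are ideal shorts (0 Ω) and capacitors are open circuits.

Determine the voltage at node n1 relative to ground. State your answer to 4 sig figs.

MNA unknowns: 4 node voltages V₁..V_4 plus 2 source currents (L1, V1)
R1: Y=0.007519 on G[1,2]
I1: z[0]−=0.00226, z[3]+=0.00226
R2: Y=0.2165 on G[4,2]
C1: Y=0.000 on G[0,2]
L1: row V2−V3=0, i_L1 at 2,3
R3: Y=0.0006369 on G[0,1]
R4: Y=0.03175 on G[3,4]
R5: Y=0.001842 on G[0,2]
I2: z[3]−=0.0961, z[4]+=0.0961
R6: Y=0.005587 on G[2,4]
V1: row V3−V0=1.11, i_V1 at 3,0
solve → V1=1.023, V2=1.110, V3=1.110, V4=1.489
aux → i_L1=0.08138, i_V1=-0.0004360

1.023 V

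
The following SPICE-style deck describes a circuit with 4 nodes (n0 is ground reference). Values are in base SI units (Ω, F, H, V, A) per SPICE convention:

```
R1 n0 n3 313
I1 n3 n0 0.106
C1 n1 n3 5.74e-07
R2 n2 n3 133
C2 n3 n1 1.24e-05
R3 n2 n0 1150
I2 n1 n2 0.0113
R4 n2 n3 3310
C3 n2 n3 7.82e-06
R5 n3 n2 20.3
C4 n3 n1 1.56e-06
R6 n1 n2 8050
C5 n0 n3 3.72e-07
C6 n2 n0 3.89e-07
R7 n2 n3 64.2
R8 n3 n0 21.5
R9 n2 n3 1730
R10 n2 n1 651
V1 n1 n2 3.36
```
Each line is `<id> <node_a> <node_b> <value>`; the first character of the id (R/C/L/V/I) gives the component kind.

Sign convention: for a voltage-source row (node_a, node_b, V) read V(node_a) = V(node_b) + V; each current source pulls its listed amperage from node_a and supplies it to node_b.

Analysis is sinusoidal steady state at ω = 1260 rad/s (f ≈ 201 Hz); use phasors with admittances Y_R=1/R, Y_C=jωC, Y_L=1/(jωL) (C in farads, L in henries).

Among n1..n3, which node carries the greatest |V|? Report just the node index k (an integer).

2

MNA unknowns: 3 node voltages V₁..V_3 plus 1 source current (V1)
R1: Y=0.003195+0.000j on G[0,3]
I1: z[3]−=0.106, z[0]+=0.106
C1: Y=0.000+0.0007232j on G[1,3]
R2: Y=0.007519+0.000j on G[2,3]
C2: Y=0.000+0.01562j on G[3,1]
R3: Y=0.0008696+0.000j on G[2,0]
I2: z[1]−=0.0113, z[2]+=0.0113
R4: Y=0.0003021+0.000j on G[2,3]
C3: Y=0.000+0.009853j on G[2,3]
R5: Y=0.04926+0.000j on G[3,2]
C4: Y=0.000+0.001966j on G[3,1]
R6: Y=0.0001242+0.000j on G[1,2]
C5: Y=0.000+0.0004687j on G[0,3]
C6: Y=0.000+0.0004901j on G[2,0]
R7: Y=0.01558+0.000j on G[2,3]
R8: Y=0.04651+0.000j on G[3,0]
R9: Y=0.0005780+0.000j on G[2,3]
R10: Y=0.001536+0.000j on G[2,1]
V1: row V1−V2=3.36, i_V1 at 1,2
solve → V1=1.009-0.6646j, V2=-2.351-0.6646j, V3=-2.097+0.05458j
aux → i_V1=-0.03005-0.05690j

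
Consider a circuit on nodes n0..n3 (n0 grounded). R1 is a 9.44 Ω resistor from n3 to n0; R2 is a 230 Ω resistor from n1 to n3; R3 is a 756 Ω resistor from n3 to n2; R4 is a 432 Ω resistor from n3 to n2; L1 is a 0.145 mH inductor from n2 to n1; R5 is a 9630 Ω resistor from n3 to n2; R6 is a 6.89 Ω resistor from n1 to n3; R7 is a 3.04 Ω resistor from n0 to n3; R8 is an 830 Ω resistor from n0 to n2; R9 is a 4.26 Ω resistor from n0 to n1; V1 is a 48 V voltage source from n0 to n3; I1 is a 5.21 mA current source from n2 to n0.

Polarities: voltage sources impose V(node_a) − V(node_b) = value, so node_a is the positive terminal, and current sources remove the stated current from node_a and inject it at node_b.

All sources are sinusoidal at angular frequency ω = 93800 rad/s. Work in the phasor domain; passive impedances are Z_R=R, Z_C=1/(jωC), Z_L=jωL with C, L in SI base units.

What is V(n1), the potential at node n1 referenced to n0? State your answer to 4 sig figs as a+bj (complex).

MNA unknowns: 3 node voltages V₁..V_3 plus 1 source current (V1)
R1: Y=0.1059+0.000j on G[3,0]
R2: Y=0.004348+0.000j on G[1,3]
R3: Y=0.001323+0.000j on G[3,2]
R4: Y=0.002315+0.000j on G[3,2]
L1: Y=0.000-0.07352j on G[2,1]
R5: Y=0.0001038+0.000j on G[3,2]
R6: Y=0.1451+0.000j on G[1,3]
R7: Y=0.3289+0.000j on G[0,3]
R8: Y=0.001205+0.000j on G[0,2]
R9: Y=0.2347+0.000j on G[0,1]
V1: row V0−V3=48, i_V1 at 0,3
I1: z[2]−=0.00521, z[0]+=0.00521
solve → V1=-18.91+0.01571j, V2=-18.99-1.220j, V3=-48.00+0.000j
aux → i_V1=-25.33+0.002217j

-18.91+0.01571j V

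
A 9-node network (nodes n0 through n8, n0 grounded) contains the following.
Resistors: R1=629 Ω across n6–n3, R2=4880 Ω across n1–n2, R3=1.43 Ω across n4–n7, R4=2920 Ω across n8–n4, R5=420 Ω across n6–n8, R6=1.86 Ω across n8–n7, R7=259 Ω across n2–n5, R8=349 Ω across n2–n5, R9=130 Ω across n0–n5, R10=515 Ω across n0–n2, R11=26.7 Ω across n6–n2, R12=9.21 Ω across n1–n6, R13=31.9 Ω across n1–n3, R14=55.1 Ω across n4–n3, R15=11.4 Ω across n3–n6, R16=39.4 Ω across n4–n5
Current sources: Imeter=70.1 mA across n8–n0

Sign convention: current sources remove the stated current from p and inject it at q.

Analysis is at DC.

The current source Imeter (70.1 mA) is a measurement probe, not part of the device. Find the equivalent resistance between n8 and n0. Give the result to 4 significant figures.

Element admittances at DC:
  Y(R1) = 0.001590 S between n6,n3
  Y(R2) = 0.0002049 S between n1,n2
  Y(R3) = 0.6993 S between n4,n7
  Y(R4) = 0.0003425 S between n8,n4
  Y(R5) = 0.002381 S between n6,n8
  Y(R6) = 0.5376 S between n8,n7
  Y(R7) = 0.003861 S between n2,n5
  Y(R8) = 0.002865 S between n2,n5
  Y(R9) = 0.007692 S between n0,n5
  Y(R10) = 0.001942 S between n0,n2
  Y(R11) = 0.03745 S between n6,n2
  Y(R12) = 0.1086 S between n1,n6
  Y(R13) = 0.03135 S between n1,n3
  Y(R14) = 0.01815 S between n4,n3
  Y(R15) = 0.08772 S between n3,n6
  Y(R16) = 0.02538 S between n4,n5
  Imeter: injects 0.0701 A into n0 (from n8)
Assemble and solve the 8×8 MNA system:
  V(n1)=-8.228  V(n2)=-7.705  V(n3)=-8.335  V(n4)=-9.198  V(n5)=-7.168  V(n6)=-8.198  V(n7)=-9.294  V(n8)=-9.419

R_eq = 134.4 Ω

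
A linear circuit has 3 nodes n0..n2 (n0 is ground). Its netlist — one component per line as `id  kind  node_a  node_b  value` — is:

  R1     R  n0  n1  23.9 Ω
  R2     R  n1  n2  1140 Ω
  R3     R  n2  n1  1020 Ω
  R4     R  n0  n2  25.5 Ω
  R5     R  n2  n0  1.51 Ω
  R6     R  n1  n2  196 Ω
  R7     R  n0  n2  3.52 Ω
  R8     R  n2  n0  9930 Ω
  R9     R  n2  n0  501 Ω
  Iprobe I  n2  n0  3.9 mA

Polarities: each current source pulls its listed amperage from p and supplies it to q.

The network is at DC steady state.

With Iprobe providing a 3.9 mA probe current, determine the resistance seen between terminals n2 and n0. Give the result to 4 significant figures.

Element admittances at DC:
  Y(R1) = 0.04184 S between n0,n1
  Y(R2) = 0.0008772 S between n1,n2
  Y(R3) = 0.0009804 S between n2,n1
  Y(R4) = 0.03922 S between n0,n2
  Y(R5) = 0.6623 S between n2,n0
  Y(R6) = 0.005102 S between n1,n2
  Y(R7) = 0.2841 S between n0,n2
  Y(R8) = 0.0001007 S between n2,n0
  Y(R9) = 0.001996 S between n2,n0
  Iprobe: injects 0.0039 A into n0 (from n2)
Assemble and solve the 2×2 MNA system:
  V(n1)=-0.0005598  V(n2)=-0.003925

R_eq = 1.006 Ω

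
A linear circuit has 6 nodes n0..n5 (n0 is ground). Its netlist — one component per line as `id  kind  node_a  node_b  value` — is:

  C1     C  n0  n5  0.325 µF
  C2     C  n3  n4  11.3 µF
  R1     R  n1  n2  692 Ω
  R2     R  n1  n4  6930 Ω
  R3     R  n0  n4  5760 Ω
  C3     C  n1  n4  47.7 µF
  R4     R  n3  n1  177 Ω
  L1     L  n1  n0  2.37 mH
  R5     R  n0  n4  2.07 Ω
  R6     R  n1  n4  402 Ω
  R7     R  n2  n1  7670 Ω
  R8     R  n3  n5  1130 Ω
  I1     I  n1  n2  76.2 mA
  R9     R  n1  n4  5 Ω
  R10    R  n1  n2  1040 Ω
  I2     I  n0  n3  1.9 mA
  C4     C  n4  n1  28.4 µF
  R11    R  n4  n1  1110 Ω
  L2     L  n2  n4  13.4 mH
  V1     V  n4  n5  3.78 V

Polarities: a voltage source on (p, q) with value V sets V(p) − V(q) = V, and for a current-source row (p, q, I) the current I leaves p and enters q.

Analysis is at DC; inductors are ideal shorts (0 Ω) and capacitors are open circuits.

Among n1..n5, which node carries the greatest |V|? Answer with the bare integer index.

5

Apply KCL at each of the 5 non-ground nodes and solve the resulting linear system.
Node n1: branches {R1, R2, C3, R4, L1, R6, R7, I1, R9, R10, C4, R11} → V_1 = 0.000
Node n2: branches {R1, R7, I1, R10, L2} → V_2 = 0.1150
Node n3: branches {C2, R4, R8, I2} → V_3 = -0.2056
Node n4: branches {C2, R2, R3, C3, R5, R6, R9, C4, R11, L2, V1} → V_4 = 0.1150
Node n5: branches {C1, R8, V1} → V_5 = -3.665
Source currents: i(L1)=-0.05367, i(L2)=0.07591, i(V1)=-0.003061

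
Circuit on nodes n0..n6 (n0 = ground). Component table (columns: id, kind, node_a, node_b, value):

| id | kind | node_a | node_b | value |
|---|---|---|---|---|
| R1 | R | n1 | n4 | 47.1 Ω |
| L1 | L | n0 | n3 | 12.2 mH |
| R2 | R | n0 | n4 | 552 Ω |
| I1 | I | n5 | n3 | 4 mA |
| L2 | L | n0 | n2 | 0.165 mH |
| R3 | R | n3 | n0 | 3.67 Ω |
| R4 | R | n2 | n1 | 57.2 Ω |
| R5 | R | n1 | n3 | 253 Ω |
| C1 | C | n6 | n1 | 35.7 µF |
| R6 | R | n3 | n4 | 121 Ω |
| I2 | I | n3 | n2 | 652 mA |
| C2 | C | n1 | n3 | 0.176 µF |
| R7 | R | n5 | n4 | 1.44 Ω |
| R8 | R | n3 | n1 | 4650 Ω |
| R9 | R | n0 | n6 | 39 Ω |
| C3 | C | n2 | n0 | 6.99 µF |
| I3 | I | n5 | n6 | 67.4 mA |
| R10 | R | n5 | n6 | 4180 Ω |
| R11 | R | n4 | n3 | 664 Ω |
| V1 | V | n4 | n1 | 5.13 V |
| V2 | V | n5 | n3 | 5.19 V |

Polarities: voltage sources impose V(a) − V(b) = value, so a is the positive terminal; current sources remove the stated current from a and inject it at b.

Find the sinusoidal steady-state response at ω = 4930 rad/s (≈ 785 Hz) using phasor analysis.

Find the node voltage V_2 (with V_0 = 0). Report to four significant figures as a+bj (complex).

Apply KCL at each of the 6 non-ground nodes and solve the resulting linear system.
Node n1: branches {R1, R4, R5, C1, C2, R8, V1} → V_1 = -1.925+0.001889j
Node n2: branches {L2, R4, I2, C3} → V_2 = 0.007542+0.5174j
Node n3: branches {L1, I1, R3, R5, R6, I2, C2, R8, R11, V2} → V_3 = -2.116-0.03448j
Node n4: branches {R1, R2, R6, R7, R11, V1} → V_4 = 3.205+0.001889j
Node n5: branches {I1, R7, I3, R10, V2} → V_5 = 3.074-0.03448j
Node n6: branches {C1, R9, I3, R10} → V_6 = -1.829-0.6542j
Source currents: i(V1)=-0.2574-0.02562j, i(V2)=0.01814+0.02511j

0.007542+0.5174j V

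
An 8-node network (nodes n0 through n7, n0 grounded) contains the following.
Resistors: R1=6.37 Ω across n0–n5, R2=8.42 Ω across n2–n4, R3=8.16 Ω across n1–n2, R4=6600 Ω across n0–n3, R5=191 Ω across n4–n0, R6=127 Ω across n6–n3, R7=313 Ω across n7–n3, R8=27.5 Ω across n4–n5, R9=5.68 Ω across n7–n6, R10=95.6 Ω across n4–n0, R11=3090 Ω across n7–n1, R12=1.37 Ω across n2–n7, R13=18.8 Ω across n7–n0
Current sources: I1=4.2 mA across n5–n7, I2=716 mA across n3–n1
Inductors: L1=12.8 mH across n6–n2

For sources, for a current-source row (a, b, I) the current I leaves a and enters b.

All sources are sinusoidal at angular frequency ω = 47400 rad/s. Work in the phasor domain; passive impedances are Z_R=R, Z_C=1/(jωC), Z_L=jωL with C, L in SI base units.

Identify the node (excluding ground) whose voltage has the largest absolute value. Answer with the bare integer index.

3

MNA unknowns: 7 node voltages V₁..V_7
R1: Y=0.1570+0.000j on G[0,5]
R2: Y=0.1188+0.000j on G[2,4]
R3: Y=0.1225+0.000j on G[1,2]
I1: z[5]−=0.0042, z[7]+=0.0042
R4: Y=0.0001515+0.000j on G[0,3]
R5: Y=0.005236+0.000j on G[4,0]
R6: Y=0.007874+0.000j on G[6,3]
R7: Y=0.003195+0.000j on G[7,3]
L1: Y=0.000-0.001648j on G[6,2]
R8: Y=0.03636+0.000j on G[4,5]
R9: Y=0.1761+0.000j on G[7,6]
R10: Y=0.01046+0.000j on G[4,0]
R11: Y=0.0003236+0.000j on G[7,1]
R12: Y=0.7299+0.000j on G[2,7]
R13: Y=0.05319+0.000j on G[7,0]
I2: z[3]−=0.716, z[1]+=0.716
solve → V1=6.567+0.005135j, V2=0.7426+0.005157j, V3=-65.99-0.02743j, V4=0.5330+0.003735j, V5=0.07853+0.0007024j, V6=-3.017-0.03783j, V7=-0.2011-0.003097j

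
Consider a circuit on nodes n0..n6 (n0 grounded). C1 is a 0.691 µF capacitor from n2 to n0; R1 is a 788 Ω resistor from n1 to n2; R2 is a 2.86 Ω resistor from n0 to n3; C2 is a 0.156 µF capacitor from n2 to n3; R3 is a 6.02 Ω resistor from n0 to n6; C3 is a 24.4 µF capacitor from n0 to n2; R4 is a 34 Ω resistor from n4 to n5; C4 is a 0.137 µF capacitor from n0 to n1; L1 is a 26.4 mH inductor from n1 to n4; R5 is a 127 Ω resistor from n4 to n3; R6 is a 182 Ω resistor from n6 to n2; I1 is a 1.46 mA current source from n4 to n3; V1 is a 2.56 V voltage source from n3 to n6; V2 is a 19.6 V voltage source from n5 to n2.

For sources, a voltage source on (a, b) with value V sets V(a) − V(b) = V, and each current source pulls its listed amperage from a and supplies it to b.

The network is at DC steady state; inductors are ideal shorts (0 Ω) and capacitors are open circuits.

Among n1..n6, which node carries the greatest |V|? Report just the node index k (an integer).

Apply KCL at each of the 6 non-ground nodes and solve the resulting linear system.
Node n1: branches {R1, C4, L1} → V_1 = 6.742
Node n2: branches {C1, R1, C2, C3, R6, V2} → V_2 = -10.48
Node n3: branches {R2, C2, R5, I1, V1} → V_3 = 0.8245
Node n4: branches {R4, L1, R5, I1} → V_4 = 6.742
Node n5: branches {R4, V2} → V_5 = 9.119
Node n6: branches {R3, R6, V1} → V_6 = -1.735
Source currents: i(L1)=-0.02186, i(V1)=-0.2402, i(V2)=-0.06991

2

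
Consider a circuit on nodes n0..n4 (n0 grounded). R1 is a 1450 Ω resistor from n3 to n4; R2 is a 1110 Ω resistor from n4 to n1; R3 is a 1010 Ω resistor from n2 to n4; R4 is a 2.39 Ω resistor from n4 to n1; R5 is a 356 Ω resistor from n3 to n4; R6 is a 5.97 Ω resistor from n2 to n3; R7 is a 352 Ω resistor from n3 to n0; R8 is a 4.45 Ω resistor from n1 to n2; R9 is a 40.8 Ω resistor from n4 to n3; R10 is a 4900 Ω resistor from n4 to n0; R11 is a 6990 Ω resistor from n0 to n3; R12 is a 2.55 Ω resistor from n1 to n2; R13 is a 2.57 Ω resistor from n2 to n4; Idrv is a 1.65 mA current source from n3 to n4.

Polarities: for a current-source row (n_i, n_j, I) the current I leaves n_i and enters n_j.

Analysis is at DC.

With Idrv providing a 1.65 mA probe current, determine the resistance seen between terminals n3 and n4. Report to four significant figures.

R_eq = 6.213 Ω

MNA unknowns: 4 node voltages V₁..V_4
R1: Y=0.0006897 on G[3,4]
R2: Y=0.0009009 on G[4,1]
R3: Y=0.0009901 on G[2,4]
R4: Y=0.4184 on G[4,1]
R5: Y=0.002809 on G[3,4]
R6: Y=0.1675 on G[2,3]
R7: Y=0.002841 on G[3,0]
R8: Y=0.2247 on G[1,2]
R9: Y=0.02451 on G[4,3]
R10: Y=0.0002041 on G[4,0]
R11: Y=0.0001431 on G[0,3]
R12: Y=0.3922 on G[1,2]
R13: Y=0.3891 on G[2,4]
Idrv: z[3]−=0.00165, z[4]+=0.00165
solve → V1=0.008329, V2=0.007468, V3=-0.0006563, V4=0.009596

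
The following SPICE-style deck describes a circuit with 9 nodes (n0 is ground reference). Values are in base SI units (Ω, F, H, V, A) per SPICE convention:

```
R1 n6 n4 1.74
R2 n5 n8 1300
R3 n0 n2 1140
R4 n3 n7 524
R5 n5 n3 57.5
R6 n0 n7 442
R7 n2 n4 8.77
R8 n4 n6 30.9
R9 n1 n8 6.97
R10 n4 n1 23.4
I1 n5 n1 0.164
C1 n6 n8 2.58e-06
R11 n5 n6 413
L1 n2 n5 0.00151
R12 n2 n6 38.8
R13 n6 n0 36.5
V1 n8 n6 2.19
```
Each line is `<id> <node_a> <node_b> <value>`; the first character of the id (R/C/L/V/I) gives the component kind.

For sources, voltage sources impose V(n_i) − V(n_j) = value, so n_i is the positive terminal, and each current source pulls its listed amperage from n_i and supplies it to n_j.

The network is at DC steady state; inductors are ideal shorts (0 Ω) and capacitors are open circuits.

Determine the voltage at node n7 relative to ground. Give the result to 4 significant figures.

MNA unknowns: 8 node voltages V₁..V_8 plus 2 source currents (L1, V1)
R1: Y=0.5747 on G[6,4]
R2: Y=0.0007692 on G[5,8]
R3: Y=0.0008772 on G[0,2]
R4: Y=0.001908 on G[3,7]
R5: Y=0.01739 on G[5,3]
R6: Y=0.002262 on G[0,7]
R7: Y=0.1140 on G[2,4]
R8: Y=0.03236 on G[4,6]
R9: Y=0.1435 on G[1,8]
R10: Y=0.04274 on G[4,1]
I1: z[5]−=0.164, z[1]+=0.164
C1: Y=0.000 on G[6,8]
R11: Y=0.002421 on G[5,6]
L1: row V2−V5=0, i_L1 at 2,5
R12: Y=0.02577 on G[2,6]
R13: Y=0.02740 on G[6,0]
V1: row V8−V6=2.19, i_V1 at 8,6
solve → V1=2.634, V2=-1.071, V3=-1.010, V4=0.04515, V5=-1.071, V6=0.07246, V7=-0.4623, V8=2.262
aux → i_L1=0.1576, i_V1=0.05079

-0.4623 V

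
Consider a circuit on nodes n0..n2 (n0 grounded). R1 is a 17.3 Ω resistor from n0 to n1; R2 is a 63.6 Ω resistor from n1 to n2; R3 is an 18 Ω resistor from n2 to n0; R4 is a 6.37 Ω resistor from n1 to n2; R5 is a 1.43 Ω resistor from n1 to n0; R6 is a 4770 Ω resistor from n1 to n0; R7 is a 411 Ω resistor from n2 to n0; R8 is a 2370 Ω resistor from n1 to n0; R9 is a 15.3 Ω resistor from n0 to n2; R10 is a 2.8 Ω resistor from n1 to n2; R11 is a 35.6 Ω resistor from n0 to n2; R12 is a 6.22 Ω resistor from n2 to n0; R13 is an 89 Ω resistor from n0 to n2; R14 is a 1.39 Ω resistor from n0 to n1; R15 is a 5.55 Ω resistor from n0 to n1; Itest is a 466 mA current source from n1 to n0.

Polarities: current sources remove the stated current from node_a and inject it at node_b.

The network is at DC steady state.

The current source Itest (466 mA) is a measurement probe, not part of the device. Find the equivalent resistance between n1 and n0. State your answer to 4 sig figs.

MNA unknowns: 2 node voltages V₁..V_2
R1: Y=0.05780 on G[0,1]
R2: Y=0.01572 on G[1,2]
R3: Y=0.05556 on G[2,0]
R4: Y=0.1570 on G[1,2]
R5: Y=0.6993 on G[1,0]
R6: Y=0.0002096 on G[1,0]
R7: Y=0.002433 on G[2,0]
R8: Y=0.0004219 on G[1,0]
R9: Y=0.06536 on G[0,2]
R10: Y=0.3571 on G[1,2]
R11: Y=0.02809 on G[0,2]
R12: Y=0.1608 on G[2,0]
R13: Y=0.01124 on G[0,2]
R14: Y=0.7194 on G[0,1]
R15: Y=0.1802 on G[0,1]
Itest: z[1]−=0.466, z[0]+=0.466
solve → V1=-0.2508, V2=-0.1557

R_eq = 0.5382 Ω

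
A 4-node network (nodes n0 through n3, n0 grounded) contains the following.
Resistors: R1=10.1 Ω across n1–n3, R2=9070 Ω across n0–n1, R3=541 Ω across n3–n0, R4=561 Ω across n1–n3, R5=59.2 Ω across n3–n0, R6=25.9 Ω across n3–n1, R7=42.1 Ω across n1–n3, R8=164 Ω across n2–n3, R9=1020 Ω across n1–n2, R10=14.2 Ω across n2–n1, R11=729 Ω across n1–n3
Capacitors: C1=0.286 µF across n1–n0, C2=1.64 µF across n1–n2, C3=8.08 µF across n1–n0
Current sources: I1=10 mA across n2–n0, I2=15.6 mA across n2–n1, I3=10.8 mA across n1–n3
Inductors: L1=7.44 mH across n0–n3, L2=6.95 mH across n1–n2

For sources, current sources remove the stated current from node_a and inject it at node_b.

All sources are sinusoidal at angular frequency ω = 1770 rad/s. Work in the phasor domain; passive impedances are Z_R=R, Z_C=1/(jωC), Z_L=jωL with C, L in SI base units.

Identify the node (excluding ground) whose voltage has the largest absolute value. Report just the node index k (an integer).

Apply KCL at each of the 3 non-ground nodes and solve the resulting linear system.
Node n1: branches {R1, C1, R2, R4, I2, R6, R7, R9, R10, C2, C3, L2, R11, I3} → V_1 = -0.1982-0.1125j
Node n2: branches {I1, I2, R8, R9, R10, C2, L2} → V_2 = -0.3556-0.2736j
Node n3: branches {R1, R3, R4, R5, R6, R7, L1, R8, R11, I3} → V_3 = -0.07224-0.1355j

2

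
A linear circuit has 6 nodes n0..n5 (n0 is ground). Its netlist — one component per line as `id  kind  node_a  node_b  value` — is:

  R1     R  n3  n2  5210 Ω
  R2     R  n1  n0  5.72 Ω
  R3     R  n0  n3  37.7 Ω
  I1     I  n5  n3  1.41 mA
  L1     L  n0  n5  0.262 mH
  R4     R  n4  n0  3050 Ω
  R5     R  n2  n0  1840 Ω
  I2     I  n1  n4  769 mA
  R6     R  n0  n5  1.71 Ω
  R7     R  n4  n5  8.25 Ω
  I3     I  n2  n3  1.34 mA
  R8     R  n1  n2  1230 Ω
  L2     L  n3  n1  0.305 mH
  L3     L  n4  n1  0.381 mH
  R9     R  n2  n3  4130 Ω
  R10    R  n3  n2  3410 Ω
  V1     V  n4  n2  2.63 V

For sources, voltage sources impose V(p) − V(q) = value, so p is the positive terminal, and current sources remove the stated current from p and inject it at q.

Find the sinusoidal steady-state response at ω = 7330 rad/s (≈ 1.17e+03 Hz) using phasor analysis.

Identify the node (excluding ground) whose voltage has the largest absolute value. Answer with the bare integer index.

MNA unknowns: 5 node voltages V₁..V_5 plus 1 source current (V1)
R1: Y=0.0001919+0.000j on G[3,2]
R2: Y=0.1748+0.000j on G[1,0]
R3: Y=0.02653+0.000j on G[0,3]
I1: z[5]−=0.00141, z[3]+=0.00141
L1: Y=0.000-0.5207j on G[0,5]
R4: Y=0.0003279+0.000j on G[4,0]
R5: Y=0.0005435+0.000j on G[2,0]
I2: z[1]−=0.769, z[4]+=0.769
R6: Y=0.5848+0.000j on G[0,5]
R7: Y=0.1212+0.000j on G[4,5]
I3: z[2]−=0.00134, z[3]+=0.00134
R8: Y=0.0008130+0.000j on G[1,2]
L2: Y=0.000-0.4473j on G[3,1]
L3: Y=0.000-0.3581j on G[4,1]
R9: Y=0.0002421+0.000j on G[2,3]
R10: Y=0.0002933+0.000j on G[3,2]
V1: row V4−V2=2.63, i_V1 at 4,2
solve → V1=-0.1734-0.7120j, V2=-2.395+1.337j, V3=-0.2180-0.6965j, V4=0.2346+1.337j, V5=-0.08482+0.1669j
aux → i_V1=-0.003352+0.003871j

2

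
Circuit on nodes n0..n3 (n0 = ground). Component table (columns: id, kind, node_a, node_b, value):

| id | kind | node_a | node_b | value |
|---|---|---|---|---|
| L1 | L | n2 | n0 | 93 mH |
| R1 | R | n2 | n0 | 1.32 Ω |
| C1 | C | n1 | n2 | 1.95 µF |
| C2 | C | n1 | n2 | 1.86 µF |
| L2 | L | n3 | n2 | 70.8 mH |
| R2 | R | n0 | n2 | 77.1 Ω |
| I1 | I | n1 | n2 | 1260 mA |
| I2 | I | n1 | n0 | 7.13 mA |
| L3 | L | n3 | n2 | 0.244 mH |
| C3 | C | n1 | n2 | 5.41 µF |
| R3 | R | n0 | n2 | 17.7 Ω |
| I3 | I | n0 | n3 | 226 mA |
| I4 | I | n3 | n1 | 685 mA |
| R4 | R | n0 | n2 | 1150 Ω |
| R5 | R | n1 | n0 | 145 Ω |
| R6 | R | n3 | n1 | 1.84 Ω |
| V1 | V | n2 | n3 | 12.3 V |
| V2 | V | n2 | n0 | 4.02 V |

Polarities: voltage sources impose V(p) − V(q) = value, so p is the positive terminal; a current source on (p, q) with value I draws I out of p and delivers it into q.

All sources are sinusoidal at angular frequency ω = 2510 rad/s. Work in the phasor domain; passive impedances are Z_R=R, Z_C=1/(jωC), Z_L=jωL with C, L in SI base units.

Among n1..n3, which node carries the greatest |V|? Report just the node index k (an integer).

Apply KCL at each of the 3 non-ground nodes and solve the resulting linear system.
Node n1: branches {C1, C2, I1, I2, C3, I4, R5, R6} → V_1 = -9.211+0.5563j
Node n2: branches {L1, R1, C1, C2, L2, R2, I1, L3, C3, R3, R4, V1, V2} → V_2 = 4.020+0.000j
Node n3: branches {L2, L3, I3, I4, R6, V1} → V_3 = -8.280+0.000j
Source currents: i(V1)=0.9647+19.85j, i(V2)=-3.046+0.01338j

1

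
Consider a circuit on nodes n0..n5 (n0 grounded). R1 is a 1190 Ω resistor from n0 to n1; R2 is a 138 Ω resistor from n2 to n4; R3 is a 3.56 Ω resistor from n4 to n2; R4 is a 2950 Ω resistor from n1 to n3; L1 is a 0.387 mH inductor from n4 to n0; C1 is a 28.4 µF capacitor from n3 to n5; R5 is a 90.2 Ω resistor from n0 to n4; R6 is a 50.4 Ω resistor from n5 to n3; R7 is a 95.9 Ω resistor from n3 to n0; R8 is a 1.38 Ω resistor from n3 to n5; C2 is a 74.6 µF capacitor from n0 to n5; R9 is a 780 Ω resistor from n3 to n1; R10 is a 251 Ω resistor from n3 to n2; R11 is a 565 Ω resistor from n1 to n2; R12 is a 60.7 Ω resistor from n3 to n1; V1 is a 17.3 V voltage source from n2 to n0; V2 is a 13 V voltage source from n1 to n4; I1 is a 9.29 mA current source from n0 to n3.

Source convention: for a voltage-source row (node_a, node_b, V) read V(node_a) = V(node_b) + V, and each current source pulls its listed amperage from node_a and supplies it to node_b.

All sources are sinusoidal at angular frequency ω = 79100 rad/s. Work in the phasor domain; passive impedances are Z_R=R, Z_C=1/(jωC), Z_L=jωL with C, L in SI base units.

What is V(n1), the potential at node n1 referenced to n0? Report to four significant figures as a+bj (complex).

27.69+1.482j V

Apply KCL at each of the 5 non-ground nodes and solve the resulting linear system.
Node n1: branches {R1, R4, R9, R11, R12, V2} → V_1 = 27.69+1.482j
Node n2: branches {R2, R3, R10, R11, V1} → V_2 = 17.30+0.000j
Node n3: branches {R4, C1, R6, R7, R8, R9, R10, R12, I1} → V_3 = 0.09788-0.3237j
Node n4: branches {R2, R3, L1, R5, V2} → V_4 = 14.69+1.482j
Node n5: branches {C1, R6, R8, C2} → V_5 = 0.006327-0.09763j
Source currents: i(V1)=-0.8023+0.4282j, i(V2)=-0.5409-0.03654j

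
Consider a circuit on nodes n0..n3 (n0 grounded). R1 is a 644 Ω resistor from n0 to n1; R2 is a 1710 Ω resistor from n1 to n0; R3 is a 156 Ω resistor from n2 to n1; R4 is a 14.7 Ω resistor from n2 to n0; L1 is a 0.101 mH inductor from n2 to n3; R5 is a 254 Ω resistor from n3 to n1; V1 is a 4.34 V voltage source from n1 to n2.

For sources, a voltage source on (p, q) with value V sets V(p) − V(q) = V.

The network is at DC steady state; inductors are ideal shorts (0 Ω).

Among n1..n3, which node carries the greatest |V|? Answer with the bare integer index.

Element admittances at DC:
  Y(R1) = 0.001553 S between n0,n1
  Y(R2) = 0.0005848 S between n1,n0
  Y(R3) = 0.006410 S between n2,n1
  Y(R4) = 0.06803 S between n2,n0
  L1: short n2↔n3 (DC inductor)
  Y(R5) = 0.003937 S between n3,n1
  V1: constraint V(n1)−V(n2) = 4.34
Assemble and solve the 5×5 MNA system:
  V(n1)=4.208  V(n2)=-0.1322  V(n3)=-0.1322
  i(L1)=-0.01709  i(V1)=-0.05390

1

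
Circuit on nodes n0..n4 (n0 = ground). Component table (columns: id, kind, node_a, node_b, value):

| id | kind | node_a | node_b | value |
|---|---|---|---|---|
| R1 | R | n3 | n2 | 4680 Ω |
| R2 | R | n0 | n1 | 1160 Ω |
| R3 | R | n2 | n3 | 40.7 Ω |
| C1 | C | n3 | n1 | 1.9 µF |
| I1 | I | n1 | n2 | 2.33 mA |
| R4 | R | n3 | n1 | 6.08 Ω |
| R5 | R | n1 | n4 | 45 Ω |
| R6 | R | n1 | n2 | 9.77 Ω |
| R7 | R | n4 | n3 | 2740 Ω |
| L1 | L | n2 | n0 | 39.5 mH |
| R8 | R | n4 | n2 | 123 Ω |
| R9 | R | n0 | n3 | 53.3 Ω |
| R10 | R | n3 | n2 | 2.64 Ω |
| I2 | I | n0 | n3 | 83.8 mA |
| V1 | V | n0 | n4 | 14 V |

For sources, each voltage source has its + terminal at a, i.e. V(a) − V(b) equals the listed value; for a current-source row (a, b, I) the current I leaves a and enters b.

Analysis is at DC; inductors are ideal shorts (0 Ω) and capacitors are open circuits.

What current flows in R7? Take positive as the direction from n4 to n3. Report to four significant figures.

Apply KCL at each of the 4 non-ground nodes and solve the resulting linear system.
Node n1: branches {R2, C1, I1, R4, R5, R6} → V_1 = -1.195
Node n2: branches {R1, R3, I1, R6, L1, R8, R10} → V_2 = 0.000
Node n3: branches {R1, R3, C1, R4, R7, R9, R10, I2} → V_3 = -0.2007
Node n4: branches {R5, R7, R8, V1} → V_4 = -14.00
Source currents: i(L1)=-0.3148, i(V1)=-0.4034

-0.005036 A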